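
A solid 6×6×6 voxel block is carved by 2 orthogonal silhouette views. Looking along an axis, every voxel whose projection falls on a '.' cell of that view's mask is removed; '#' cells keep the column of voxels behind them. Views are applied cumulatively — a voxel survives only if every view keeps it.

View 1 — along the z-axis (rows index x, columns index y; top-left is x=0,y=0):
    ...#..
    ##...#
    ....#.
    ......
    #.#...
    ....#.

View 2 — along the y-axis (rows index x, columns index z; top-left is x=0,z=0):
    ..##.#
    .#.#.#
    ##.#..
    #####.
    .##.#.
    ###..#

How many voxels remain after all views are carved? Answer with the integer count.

start: 6×6×6 = 216 voxels
  1. axis=2 (XY plane), |mask|=8  ⇒  voxels=48
  2. axis=1 (XZ plane), |mask|=21  ⇒  voxels=25

voxel count = 25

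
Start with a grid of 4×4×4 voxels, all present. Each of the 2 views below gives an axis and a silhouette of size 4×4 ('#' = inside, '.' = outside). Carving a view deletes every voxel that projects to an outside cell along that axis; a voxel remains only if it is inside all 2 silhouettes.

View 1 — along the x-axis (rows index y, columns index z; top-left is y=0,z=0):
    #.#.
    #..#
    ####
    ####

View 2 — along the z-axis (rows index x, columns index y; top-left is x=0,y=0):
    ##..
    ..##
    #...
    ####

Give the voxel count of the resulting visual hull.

26 voxels

start: 4×4×4 = 64 voxels
[1] x-view keeps 12 columns → grid now 48
[2] z-view keeps 9 columns → grid now 26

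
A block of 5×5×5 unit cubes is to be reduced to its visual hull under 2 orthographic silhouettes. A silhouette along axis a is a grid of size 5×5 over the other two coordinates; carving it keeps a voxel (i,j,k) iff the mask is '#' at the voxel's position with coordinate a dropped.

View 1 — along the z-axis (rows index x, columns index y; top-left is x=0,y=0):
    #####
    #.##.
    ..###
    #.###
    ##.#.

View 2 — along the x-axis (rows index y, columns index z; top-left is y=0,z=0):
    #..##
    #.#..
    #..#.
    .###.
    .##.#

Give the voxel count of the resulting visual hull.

remaining voxels: 48

start: 5×5×5 = 125 voxels
  1. axis=2 (XY plane), |mask|=18  ⇒  voxels=90
  2. axis=0 (YZ plane), |mask|=13  ⇒  voxels=48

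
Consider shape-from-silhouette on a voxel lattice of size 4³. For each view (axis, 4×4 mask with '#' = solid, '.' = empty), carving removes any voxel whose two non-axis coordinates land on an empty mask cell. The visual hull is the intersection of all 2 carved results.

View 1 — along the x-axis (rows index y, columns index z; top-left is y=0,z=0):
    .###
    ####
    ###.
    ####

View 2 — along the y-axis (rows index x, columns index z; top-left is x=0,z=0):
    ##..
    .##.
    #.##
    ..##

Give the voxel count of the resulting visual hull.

32 voxels

full grid |V| = 64
[1] x-view keeps 14 columns → grid now 56
[2] y-view keeps 9 columns → grid now 32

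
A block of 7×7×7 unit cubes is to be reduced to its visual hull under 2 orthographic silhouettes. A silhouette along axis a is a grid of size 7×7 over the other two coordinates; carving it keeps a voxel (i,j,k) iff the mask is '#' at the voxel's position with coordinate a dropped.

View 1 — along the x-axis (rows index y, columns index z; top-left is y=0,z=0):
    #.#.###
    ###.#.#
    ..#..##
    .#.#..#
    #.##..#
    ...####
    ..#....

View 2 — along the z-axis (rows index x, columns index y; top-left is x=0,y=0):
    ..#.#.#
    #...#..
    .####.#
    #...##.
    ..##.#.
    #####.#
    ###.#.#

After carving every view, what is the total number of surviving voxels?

voxel count = 95

full grid |V| = 343
V1 x: intersect with YZ mask (25 set) -- 175 left
V2 z: intersect with XY mask (27 set) -- 95 left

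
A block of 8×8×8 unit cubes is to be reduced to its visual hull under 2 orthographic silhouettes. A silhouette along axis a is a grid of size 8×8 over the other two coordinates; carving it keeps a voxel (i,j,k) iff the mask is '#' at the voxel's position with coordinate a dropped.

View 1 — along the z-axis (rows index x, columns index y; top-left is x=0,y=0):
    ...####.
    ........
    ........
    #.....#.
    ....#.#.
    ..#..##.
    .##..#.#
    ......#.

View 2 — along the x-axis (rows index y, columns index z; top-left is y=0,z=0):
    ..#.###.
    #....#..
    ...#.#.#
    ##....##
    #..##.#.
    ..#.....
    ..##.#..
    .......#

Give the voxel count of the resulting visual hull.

remaining voxels: 43

initial block: 8^3 = 512
  1. axis=2 (XY plane), |mask|=16  ⇒  voxels=128
  2. axis=0 (YZ plane), |mask|=22  ⇒  voxels=43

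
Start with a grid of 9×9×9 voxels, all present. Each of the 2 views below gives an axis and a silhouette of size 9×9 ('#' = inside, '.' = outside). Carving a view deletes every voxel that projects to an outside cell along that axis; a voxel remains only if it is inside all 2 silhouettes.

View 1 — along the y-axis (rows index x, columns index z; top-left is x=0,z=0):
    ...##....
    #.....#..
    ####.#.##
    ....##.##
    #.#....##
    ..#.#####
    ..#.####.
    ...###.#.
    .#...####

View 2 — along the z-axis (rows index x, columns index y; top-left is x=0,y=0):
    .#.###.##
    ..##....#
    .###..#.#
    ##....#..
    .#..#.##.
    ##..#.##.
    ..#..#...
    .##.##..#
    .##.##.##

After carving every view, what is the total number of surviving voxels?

171 voxels

full grid |V| = 729
[1] y-view keeps 39 columns → grid now 351
[2] z-view keeps 39 columns → grid now 171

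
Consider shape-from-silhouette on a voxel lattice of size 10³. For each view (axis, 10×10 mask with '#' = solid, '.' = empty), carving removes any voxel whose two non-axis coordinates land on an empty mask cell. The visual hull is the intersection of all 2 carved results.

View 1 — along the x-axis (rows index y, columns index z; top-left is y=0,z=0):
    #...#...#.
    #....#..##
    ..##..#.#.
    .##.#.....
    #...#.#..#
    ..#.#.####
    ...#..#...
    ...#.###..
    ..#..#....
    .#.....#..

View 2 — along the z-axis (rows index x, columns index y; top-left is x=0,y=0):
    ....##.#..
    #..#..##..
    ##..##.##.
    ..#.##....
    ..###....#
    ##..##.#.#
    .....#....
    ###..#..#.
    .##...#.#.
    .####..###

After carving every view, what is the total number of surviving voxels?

remaining voxels: 159

before carving: 1000 voxels (10×10×10)
carve view 1 (along x, YZ-mask fill 34/100): 340 voxels remain
carve view 2 (along z, XY-mask fill 43/100): 159 voxels remain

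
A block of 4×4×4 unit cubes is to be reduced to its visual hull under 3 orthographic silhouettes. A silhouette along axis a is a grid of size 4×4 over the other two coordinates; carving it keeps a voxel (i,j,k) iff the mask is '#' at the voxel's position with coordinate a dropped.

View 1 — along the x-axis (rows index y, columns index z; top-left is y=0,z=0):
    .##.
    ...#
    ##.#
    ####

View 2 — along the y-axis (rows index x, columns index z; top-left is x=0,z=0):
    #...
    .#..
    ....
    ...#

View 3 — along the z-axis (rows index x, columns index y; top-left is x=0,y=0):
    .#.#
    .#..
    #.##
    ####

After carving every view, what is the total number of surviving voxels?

before carving: 64 voxels (4×4×4)
after view 1 [x-axis, 10 of 16 cells solid] → remaining = 40
after view 2 [y-axis, 3 of 16 cells solid] → remaining = 8
after view 3 [z-axis, 10 of 16 cells solid] → remaining = 4

remaining voxels: 4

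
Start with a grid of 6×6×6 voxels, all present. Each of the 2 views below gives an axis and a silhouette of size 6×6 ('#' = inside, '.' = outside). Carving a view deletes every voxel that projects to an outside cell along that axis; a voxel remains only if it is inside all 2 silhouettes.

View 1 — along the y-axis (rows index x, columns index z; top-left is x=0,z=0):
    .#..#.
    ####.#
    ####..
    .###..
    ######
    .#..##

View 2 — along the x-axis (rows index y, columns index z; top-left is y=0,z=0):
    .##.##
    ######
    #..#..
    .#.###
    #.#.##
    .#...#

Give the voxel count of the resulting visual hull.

start: 6×6×6 = 216 voxels
V1 y: intersect with XZ mask (23 set) -- 138 left
V2 x: intersect with YZ mask (22 set) -- 84 left

remaining voxels: 84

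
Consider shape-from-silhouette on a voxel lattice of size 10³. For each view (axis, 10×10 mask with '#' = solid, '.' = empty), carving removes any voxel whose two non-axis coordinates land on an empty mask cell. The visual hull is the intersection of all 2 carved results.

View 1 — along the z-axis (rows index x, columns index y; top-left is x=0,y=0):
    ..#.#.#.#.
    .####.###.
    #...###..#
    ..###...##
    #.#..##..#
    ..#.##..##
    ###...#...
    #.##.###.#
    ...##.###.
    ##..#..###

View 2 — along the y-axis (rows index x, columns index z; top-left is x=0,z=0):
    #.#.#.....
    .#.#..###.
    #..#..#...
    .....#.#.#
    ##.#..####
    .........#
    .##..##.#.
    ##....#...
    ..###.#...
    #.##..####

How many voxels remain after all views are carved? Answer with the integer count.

initial block: 10^3 = 1000
V1 z: intersect with XY mask (53 set) -- 530 left
V2 y: intersect with XZ mask (41 set) -- 220 left

|visual hull| = 220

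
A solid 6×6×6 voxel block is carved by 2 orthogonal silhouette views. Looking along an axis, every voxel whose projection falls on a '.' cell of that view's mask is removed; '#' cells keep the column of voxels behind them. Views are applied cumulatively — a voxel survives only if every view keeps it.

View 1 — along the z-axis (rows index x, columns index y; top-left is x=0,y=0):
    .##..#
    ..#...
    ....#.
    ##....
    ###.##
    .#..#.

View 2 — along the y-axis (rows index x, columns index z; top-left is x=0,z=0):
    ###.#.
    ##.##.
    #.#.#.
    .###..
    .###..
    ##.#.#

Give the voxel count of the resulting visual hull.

|visual hull| = 48

start: 6×6×6 = 216 voxels
V1 z: intersect with XY mask (14 set) -- 84 left
V2 y: intersect with XZ mask (21 set) -- 48 left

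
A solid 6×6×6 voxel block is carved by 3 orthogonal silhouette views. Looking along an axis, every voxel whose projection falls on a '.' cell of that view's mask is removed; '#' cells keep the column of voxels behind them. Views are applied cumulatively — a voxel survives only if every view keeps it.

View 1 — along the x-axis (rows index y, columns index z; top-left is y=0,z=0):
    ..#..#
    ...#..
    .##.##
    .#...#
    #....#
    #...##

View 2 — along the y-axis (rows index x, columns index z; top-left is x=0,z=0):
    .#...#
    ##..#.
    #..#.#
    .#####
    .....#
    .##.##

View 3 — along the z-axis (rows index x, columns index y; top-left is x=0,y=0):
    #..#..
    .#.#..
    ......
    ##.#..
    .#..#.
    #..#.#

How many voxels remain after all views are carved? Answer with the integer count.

remaining voxels: 16

initial block: 6^3 = 216
carve view 1 (along x, YZ-mask fill 14/36): 84 voxels remain
carve view 2 (along y, XZ-mask fill 18/36): 49 voxels remain
carve view 3 (along z, XY-mask fill 12/36): 16 voxels remain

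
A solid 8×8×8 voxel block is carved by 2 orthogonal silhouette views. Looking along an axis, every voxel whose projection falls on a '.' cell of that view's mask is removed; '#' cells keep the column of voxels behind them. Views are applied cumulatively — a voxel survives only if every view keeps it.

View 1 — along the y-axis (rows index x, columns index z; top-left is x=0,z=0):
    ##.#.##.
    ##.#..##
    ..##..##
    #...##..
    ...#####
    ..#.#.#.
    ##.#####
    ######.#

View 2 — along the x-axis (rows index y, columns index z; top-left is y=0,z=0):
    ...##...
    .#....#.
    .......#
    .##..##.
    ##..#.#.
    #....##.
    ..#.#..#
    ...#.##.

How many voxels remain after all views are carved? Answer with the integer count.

full grid |V| = 512
  1. axis=1 (XZ plane), |mask|=39  ⇒  voxels=312
  2. axis=0 (YZ plane), |mask|=22  ⇒  voxels=110

voxel count = 110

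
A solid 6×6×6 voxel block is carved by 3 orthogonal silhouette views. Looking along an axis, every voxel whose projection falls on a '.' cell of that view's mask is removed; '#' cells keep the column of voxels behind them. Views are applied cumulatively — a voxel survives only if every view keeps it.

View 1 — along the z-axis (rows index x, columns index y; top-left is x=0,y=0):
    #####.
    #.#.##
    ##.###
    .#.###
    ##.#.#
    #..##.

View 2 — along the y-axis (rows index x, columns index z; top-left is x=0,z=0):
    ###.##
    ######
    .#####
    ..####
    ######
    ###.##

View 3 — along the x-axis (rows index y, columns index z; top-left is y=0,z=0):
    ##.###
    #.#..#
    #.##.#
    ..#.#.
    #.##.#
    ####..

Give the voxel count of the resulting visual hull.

|visual hull| = 78

initial block: 6^3 = 216
step 1: project along z, AND mask (25/36) → |grid| = 150
step 2: project along y, AND mask (31/36) → |grid| = 129
step 3: project along x, AND mask (22/36) → |grid| = 78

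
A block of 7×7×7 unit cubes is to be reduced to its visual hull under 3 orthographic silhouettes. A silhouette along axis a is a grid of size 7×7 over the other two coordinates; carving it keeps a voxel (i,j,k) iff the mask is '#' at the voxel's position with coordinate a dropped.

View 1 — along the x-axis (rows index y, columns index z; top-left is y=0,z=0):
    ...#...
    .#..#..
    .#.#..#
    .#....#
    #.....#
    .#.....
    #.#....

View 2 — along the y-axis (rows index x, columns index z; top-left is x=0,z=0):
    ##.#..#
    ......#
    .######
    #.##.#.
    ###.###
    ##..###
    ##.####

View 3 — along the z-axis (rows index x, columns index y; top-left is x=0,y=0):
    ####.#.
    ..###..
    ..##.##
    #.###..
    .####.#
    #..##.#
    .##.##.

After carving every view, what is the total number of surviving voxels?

before carving: 343 voxels (7×7×7)
V1 x: intersect with YZ mask (13 set) -- 91 left
V2 y: intersect with XZ mask (32 set) -- 63 left
V3 z: intersect with XY mask (29 set) -- 44 left

|visual hull| = 44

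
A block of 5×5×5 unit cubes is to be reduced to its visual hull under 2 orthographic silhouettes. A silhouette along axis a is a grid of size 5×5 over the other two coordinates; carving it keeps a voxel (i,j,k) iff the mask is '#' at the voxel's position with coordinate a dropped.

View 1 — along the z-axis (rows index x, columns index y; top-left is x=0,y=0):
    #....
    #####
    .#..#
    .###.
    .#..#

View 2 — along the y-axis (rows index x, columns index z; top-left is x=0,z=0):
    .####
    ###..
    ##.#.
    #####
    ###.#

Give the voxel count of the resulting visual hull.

voxel count = 48

start: 5×5×5 = 125 voxels
  1. axis=2 (XY plane), |mask|=13  ⇒  voxels=65
  2. axis=1 (XZ plane), |mask|=19  ⇒  voxels=48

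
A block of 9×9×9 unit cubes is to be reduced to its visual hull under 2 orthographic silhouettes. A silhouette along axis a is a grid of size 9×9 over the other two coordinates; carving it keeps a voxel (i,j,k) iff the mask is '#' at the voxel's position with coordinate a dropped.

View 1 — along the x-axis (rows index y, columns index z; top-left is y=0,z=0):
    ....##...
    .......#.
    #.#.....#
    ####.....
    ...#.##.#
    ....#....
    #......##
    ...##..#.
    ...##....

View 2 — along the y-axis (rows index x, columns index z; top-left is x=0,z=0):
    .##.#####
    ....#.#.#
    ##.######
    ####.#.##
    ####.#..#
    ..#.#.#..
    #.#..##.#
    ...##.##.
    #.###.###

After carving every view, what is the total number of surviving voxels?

voxel count = 128

initial block: 9^3 = 729
carve view 1 (along x, YZ-mask fill 23/81): 207 voxels remain
carve view 2 (along y, XZ-mask fill 50/81): 128 voxels remain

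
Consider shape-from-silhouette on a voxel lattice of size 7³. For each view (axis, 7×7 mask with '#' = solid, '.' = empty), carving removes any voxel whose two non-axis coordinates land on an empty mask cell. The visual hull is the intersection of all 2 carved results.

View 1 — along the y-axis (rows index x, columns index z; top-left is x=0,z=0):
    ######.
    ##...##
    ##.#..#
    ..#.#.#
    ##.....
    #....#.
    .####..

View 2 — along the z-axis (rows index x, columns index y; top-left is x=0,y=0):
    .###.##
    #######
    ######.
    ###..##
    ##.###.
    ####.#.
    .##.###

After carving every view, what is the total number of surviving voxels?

initial block: 7^3 = 343
carve view 1 (along y, XZ-mask fill 25/49): 175 voxels remain
carve view 2 (along z, XY-mask fill 38/49): 137 voxels remain

|visual hull| = 137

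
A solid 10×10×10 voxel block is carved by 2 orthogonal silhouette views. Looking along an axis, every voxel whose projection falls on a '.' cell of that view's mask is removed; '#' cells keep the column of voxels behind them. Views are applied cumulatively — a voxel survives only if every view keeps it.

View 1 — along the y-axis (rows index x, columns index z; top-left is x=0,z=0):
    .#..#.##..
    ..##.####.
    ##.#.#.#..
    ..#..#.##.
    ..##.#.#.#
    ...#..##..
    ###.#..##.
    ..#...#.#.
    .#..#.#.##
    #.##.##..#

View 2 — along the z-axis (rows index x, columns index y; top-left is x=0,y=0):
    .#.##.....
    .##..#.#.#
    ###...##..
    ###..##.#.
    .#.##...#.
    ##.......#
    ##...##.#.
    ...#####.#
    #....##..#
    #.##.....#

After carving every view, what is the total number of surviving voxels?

|visual hull| = 212

start: 10×10×10 = 1000 voxels
[1] y-view keeps 47 columns → grid now 470
[2] z-view keeps 45 columns → grid now 212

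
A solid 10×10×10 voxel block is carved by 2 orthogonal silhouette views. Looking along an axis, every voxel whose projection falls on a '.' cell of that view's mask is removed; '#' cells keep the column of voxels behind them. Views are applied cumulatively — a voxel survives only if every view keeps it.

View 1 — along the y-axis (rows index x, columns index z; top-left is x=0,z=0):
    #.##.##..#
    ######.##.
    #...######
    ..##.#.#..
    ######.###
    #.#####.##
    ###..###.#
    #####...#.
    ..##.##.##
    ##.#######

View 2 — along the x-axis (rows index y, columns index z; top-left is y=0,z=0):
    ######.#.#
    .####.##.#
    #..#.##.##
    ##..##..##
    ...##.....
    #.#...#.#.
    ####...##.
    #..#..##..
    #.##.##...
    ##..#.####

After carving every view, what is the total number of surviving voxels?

initial block: 10^3 = 1000
carve view 1 (along y, XZ-mask fill 70/100): 700 voxels remain
carve view 2 (along x, YZ-mask fill 55/100): 387 voxels remain

remaining voxels: 387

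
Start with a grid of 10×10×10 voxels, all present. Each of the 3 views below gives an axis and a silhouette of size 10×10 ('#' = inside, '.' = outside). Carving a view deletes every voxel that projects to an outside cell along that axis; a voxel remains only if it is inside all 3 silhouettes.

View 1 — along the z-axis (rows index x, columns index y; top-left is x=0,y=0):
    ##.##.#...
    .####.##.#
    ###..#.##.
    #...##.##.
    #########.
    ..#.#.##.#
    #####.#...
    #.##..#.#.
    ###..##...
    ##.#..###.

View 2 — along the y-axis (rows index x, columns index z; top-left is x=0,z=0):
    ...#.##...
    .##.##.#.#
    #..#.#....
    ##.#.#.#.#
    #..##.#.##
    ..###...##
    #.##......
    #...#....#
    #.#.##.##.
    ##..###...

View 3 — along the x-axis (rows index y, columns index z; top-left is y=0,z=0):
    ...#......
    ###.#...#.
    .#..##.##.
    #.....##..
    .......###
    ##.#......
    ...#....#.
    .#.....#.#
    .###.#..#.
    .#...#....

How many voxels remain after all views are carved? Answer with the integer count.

initial block: 10^3 = 1000
step 1: project along z, AND mask (59/100) → |grid| = 590
step 2: project along y, AND mask (46/100) → |grid| = 277
step 3: project along x, AND mask (32/100) → |grid| = 86

voxel count = 86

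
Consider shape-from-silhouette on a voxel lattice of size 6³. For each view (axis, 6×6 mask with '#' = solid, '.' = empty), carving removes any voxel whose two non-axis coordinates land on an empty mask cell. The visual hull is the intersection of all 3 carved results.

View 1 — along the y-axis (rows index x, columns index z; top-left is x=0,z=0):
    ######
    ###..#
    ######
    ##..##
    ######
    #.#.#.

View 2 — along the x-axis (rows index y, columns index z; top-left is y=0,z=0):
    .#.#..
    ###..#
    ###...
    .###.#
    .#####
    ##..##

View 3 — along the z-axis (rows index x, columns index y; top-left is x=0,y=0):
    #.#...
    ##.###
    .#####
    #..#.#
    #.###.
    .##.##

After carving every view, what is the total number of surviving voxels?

remaining voxels: 68

full grid |V| = 216
V1 y: intersect with XZ mask (29 set) -- 174 left
V2 x: intersect with YZ mask (22 set) -- 107 left
V3 z: intersect with XY mask (23 set) -- 68 left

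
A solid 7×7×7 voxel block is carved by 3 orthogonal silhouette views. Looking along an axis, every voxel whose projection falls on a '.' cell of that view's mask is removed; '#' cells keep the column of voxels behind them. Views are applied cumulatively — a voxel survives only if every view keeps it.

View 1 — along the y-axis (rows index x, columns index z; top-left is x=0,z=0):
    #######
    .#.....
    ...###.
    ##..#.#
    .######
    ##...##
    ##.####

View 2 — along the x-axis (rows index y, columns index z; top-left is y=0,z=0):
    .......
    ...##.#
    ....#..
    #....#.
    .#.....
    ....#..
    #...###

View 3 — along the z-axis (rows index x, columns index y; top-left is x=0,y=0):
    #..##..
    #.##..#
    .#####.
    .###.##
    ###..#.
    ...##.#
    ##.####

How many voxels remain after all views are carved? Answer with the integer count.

start: 7×7×7 = 343 voxels
carve view 1 (along y, XZ-mask fill 31/49): 217 voxels remain
carve view 2 (along x, YZ-mask fill 12/49): 58 voxels remain
carve view 3 (along z, XY-mask fill 30/49): 38 voxels remain

voxel count = 38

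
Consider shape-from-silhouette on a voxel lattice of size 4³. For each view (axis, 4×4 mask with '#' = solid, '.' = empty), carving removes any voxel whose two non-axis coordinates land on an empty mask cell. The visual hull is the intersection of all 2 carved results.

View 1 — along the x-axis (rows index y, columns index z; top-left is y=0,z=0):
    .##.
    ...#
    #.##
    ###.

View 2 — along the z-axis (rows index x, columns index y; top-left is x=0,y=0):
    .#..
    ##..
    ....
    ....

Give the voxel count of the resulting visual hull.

start: 4×4×4 = 64 voxels
after view 1 [x-axis, 9 of 16 cells solid] → remaining = 36
after view 2 [z-axis, 3 of 16 cells solid] → remaining = 4

voxel count = 4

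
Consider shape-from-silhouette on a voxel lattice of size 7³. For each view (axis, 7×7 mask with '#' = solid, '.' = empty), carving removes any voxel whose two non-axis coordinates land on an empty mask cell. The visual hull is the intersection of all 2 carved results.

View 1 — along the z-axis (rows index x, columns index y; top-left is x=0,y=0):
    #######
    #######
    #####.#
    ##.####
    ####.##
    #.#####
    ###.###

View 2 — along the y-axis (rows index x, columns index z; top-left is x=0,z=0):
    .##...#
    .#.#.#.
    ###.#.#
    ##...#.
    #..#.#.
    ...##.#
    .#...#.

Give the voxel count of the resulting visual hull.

start: 7×7×7 = 343 voxels
V1 z: intersect with XY mask (44 set) -- 308 left
V2 y: intersect with XZ mask (22 set) -- 138 left

|visual hull| = 138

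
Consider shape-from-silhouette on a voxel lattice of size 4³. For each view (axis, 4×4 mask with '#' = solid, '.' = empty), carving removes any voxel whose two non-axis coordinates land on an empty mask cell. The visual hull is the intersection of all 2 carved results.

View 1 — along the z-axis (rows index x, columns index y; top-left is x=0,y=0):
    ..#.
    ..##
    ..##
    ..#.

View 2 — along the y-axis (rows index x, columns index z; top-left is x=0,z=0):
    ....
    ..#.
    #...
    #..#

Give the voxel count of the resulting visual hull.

voxel count = 6

start: 4×4×4 = 64 voxels
step 1: project along z, AND mask (6/16) → |grid| = 24
step 2: project along y, AND mask (4/16) → |grid| = 6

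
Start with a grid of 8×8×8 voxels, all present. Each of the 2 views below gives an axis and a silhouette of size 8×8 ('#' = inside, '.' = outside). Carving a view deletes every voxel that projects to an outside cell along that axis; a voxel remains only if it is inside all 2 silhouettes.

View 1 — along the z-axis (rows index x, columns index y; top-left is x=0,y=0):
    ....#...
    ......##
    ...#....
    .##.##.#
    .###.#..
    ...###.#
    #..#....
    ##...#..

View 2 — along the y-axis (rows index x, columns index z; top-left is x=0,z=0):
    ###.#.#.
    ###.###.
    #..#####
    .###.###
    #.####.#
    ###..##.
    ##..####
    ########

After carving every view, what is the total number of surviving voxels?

start: 8×8×8 = 512 voxels
V1 z: intersect with XY mask (22 set) -- 176 left
V2 y: intersect with XZ mask (48 set) -- 133 left

voxel count = 133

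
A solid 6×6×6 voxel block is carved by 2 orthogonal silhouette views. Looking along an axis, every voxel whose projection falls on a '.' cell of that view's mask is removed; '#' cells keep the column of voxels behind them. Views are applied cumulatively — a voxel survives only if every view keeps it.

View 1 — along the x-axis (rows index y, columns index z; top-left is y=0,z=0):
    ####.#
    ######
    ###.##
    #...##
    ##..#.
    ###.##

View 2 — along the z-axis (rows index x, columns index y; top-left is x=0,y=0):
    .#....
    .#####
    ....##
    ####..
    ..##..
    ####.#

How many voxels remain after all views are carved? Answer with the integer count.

|visual hull| = 87

full grid |V| = 216
[1] x-view keeps 27 columns → grid now 162
[2] z-view keeps 19 columns → grid now 87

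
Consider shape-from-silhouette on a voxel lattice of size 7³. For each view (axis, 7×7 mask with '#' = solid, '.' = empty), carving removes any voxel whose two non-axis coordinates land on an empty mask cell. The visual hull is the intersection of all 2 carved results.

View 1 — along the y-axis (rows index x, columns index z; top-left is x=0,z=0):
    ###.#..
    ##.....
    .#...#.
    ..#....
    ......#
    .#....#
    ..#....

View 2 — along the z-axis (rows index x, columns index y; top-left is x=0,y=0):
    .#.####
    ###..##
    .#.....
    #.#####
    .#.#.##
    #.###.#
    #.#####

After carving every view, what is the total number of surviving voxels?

|visual hull| = 58

full grid |V| = 343
after view 1 [y-axis, 13 of 49 cells solid] → remaining = 91
after view 2 [z-axis, 32 of 49 cells solid] → remaining = 58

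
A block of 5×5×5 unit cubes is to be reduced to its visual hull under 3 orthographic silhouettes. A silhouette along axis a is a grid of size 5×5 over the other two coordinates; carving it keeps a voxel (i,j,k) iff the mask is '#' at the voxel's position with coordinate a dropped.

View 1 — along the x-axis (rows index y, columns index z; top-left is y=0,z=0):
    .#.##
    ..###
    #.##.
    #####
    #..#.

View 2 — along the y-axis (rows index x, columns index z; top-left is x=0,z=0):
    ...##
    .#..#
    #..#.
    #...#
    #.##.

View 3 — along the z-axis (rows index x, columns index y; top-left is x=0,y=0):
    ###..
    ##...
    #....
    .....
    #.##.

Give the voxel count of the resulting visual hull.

remaining voxels: 16

before carving: 125 voxels (5×5×5)
step 1: project along x, AND mask (16/25) → |grid| = 80
step 2: project along y, AND mask (11/25) → |grid| = 38
step 3: project along z, AND mask (9/25) → |grid| = 16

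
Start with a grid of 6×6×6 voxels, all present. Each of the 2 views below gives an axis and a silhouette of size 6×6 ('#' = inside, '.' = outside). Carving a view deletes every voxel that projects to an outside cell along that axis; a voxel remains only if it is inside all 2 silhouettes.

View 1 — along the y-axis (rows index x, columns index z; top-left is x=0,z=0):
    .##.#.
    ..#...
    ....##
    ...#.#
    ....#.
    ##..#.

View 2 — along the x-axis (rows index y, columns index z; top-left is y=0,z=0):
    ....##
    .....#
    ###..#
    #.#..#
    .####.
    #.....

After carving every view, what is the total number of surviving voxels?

voxel count = 30

full grid |V| = 216
V1 y: intersect with XZ mask (12 set) -- 72 left
V2 x: intersect with YZ mask (15 set) -- 30 left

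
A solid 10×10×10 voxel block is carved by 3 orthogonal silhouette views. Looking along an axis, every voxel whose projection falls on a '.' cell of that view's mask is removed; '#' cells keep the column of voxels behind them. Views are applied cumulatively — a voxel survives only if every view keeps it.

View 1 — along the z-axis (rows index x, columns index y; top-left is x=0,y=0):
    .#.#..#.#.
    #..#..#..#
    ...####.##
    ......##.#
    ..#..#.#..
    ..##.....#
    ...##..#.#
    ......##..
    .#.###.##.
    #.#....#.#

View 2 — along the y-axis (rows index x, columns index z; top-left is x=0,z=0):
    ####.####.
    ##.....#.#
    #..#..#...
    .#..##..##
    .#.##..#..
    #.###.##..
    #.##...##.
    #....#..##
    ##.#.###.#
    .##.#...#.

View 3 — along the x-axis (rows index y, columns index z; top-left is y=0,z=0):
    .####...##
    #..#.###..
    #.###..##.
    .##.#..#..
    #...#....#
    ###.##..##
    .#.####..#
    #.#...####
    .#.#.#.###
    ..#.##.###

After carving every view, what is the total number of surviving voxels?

voxel count = 106

initial block: 10^3 = 1000
step 1: project along z, AND mask (39/100) → |grid| = 390
step 2: project along y, AND mask (50/100) → |grid| = 197
step 3: project along x, AND mask (55/100) → |grid| = 106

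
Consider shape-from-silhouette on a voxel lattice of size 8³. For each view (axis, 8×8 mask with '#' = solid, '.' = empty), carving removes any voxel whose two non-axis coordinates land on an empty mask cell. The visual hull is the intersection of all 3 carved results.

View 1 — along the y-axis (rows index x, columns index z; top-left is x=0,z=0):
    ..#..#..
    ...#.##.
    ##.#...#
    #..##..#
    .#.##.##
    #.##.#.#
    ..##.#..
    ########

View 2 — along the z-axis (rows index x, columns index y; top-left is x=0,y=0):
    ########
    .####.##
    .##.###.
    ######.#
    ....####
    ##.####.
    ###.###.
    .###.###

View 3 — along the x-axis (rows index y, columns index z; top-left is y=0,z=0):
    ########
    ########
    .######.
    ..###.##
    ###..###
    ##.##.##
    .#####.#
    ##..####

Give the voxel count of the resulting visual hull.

remaining voxels: 156

before carving: 512 voxels (8×8×8)
V1 y: intersect with XZ mask (34 set) -- 272 left
V2 z: intersect with XY mask (48 set) -- 198 left
V3 x: intersect with YZ mask (51 set) -- 156 left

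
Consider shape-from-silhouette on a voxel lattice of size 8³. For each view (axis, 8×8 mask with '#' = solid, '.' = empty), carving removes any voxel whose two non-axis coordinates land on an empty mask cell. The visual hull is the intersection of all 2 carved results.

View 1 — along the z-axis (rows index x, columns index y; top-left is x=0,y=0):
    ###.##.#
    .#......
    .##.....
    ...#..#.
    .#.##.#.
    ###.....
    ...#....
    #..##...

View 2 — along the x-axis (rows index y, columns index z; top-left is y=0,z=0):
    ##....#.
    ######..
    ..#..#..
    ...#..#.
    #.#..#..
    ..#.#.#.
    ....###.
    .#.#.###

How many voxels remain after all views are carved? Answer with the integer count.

remaining voxels: 76

full grid |V| = 512
V1 z: intersect with XY mask (22 set) -- 176 left
V2 x: intersect with YZ mask (27 set) -- 76 left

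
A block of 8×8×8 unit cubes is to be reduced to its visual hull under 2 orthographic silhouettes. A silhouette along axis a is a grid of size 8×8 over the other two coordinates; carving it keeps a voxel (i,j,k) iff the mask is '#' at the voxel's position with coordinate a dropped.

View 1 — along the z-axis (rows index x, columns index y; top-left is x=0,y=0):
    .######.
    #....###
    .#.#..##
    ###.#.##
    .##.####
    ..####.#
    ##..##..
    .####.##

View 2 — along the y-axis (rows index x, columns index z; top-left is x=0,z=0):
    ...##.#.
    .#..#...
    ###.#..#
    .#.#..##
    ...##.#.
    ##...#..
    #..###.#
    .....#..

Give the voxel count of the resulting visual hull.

|visual hull| = 129

initial block: 8^3 = 512
after view 1 [z-axis, 41 of 64 cells solid] → remaining = 328
after view 2 [y-axis, 26 of 64 cells solid] → remaining = 129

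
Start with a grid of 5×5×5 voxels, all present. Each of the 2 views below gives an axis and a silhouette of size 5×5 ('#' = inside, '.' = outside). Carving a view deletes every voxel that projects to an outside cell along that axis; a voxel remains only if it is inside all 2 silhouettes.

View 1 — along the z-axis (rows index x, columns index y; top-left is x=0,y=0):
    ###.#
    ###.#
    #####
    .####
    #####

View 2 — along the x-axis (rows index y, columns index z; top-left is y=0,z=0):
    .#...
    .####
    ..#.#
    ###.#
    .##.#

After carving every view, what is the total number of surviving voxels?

61 voxels

initial block: 5^3 = 125
V1 z: intersect with XY mask (22 set) -- 110 left
V2 x: intersect with YZ mask (14 set) -- 61 left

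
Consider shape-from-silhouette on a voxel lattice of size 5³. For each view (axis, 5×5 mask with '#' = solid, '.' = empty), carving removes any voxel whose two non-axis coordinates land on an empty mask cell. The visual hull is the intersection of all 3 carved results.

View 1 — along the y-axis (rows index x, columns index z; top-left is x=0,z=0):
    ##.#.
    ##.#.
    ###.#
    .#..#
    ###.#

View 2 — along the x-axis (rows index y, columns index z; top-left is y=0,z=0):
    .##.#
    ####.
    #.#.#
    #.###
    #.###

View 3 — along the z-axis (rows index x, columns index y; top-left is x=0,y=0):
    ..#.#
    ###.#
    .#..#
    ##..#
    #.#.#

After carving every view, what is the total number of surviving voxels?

full grid |V| = 125
after view 1 [y-axis, 16 of 25 cells solid] → remaining = 80
after view 2 [x-axis, 18 of 25 cells solid] → remaining = 54
after view 3 [z-axis, 14 of 25 cells solid] → remaining = 29

voxel count = 29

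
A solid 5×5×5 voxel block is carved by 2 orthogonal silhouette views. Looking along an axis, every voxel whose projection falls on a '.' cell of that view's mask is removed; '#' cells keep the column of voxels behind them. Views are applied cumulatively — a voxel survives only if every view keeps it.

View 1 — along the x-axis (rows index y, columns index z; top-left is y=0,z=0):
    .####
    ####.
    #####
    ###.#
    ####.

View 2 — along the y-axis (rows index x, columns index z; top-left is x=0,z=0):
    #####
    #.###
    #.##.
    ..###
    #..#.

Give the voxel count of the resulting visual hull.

remaining voxels: 70

before carving: 125 voxels (5×5×5)
carve view 1 (along x, YZ-mask fill 21/25): 105 voxels remain
carve view 2 (along y, XZ-mask fill 17/25): 70 voxels remain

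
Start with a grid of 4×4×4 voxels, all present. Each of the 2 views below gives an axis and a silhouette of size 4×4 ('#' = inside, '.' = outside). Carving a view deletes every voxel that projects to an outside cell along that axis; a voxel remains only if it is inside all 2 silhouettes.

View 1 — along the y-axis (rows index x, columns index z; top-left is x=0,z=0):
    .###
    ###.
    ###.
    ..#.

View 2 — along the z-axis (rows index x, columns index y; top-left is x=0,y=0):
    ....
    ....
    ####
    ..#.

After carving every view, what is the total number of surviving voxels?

initial block: 4^3 = 64
[1] y-view keeps 10 columns → grid now 40
[2] z-view keeps 5 columns → grid now 13

|visual hull| = 13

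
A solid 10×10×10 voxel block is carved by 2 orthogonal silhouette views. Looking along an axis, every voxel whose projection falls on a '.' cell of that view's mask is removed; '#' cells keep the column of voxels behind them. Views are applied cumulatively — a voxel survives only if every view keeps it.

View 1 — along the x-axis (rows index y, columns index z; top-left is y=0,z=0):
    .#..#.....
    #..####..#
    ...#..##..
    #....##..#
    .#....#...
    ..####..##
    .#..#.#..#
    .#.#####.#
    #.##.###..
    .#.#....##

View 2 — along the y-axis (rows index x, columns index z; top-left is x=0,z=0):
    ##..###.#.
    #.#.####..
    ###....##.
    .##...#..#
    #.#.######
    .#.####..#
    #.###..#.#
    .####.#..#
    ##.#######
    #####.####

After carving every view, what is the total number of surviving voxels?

291 voxels

full grid |V| = 1000
  1. axis=0 (YZ plane), |mask|=44  ⇒  voxels=440
  2. axis=1 (XZ plane), |mask|=65  ⇒  voxels=291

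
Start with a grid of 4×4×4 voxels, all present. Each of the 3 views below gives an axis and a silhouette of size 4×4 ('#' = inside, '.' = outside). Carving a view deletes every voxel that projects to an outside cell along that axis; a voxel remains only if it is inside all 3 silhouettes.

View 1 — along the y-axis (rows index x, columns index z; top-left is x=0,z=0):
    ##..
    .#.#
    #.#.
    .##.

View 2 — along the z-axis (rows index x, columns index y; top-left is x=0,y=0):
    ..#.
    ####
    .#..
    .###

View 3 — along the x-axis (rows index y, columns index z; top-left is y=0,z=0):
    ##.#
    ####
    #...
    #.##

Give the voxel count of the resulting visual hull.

full grid |V| = 64
step 1: project along y, AND mask (8/16) → |grid| = 32
step 2: project along z, AND mask (9/16) → |grid| = 18
step 3: project along x, AND mask (11/16) → |grid| = 11

11 voxels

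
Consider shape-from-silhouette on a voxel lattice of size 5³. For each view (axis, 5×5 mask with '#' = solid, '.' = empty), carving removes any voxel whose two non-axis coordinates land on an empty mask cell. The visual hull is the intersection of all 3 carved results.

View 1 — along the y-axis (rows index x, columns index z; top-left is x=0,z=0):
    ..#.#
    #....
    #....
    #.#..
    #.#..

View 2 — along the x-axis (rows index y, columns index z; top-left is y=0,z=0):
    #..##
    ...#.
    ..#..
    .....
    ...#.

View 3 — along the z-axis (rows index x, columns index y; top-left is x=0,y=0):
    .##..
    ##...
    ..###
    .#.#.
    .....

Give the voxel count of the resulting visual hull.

remaining voxels: 2

initial block: 5^3 = 125
[1] y-view keeps 8 columns → grid now 40
[2] x-view keeps 6 columns → grid now 8
[3] z-view keeps 9 columns → grid now 2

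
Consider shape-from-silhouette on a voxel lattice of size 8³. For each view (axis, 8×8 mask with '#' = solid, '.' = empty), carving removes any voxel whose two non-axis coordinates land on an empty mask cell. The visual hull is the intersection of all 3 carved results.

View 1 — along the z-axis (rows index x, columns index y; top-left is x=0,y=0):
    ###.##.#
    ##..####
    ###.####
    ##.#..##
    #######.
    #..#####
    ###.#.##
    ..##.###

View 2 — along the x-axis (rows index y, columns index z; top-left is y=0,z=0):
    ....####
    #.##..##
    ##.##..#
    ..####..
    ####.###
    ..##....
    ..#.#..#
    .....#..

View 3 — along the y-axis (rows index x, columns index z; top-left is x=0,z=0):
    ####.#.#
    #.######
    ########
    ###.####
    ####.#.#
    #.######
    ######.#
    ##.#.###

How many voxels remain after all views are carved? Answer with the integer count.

initial block: 8^3 = 512
V1 z: intersect with XY mask (48 set) -- 384 left
V2 x: intersect with YZ mask (31 set) -- 181 left
V3 y: intersect with XZ mask (54 set) -- 156 left

remaining voxels: 156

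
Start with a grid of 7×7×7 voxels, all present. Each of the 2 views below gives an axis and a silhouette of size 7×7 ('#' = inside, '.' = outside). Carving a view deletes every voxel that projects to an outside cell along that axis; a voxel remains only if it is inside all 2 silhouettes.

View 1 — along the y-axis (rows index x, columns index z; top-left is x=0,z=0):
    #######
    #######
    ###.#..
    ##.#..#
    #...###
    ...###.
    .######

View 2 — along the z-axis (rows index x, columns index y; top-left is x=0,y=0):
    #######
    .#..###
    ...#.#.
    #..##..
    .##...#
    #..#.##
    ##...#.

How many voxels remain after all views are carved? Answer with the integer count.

before carving: 343 voxels (7×7×7)
  1. axis=1 (XZ plane), |mask|=35  ⇒  voxels=245
  2. axis=2 (XY plane), |mask|=26  ⇒  voxels=139

remaining voxels: 139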